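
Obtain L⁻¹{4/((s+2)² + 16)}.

Form: b/((s-a)² + b²) → e^(at)sin(bt). With a=-2, b=4

Final answer: e^(-2t)·sin(4t)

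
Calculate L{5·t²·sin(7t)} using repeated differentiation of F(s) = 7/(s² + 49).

F(s) = 7/(s² + 49). F'(s) = -14s/(s² + 49)². F''(s) = -14(49 - 3s²)/(s² + 49)³ = (42s² - 686)/(s² + 49)³. So L{t²·sin(7t)} = (-1)² F''(s) = (42s² - 686)/(s² + 49)³. Then L{5·t²·sin(7t)} = 5·(42s² - 686)/(s² + 49)³ = (210s² - 3430)/(s² + 49)³

Final answer: (210s² - 3430)/(s² + 49)³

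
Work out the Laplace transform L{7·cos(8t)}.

L{cos(ωt)} = s/(s² + ω²), so L{cos(8t)} = s/(s² + 64). Then L{7·cos(8t)} = 7·s/(s² + 64) = 7s/(s² + 64)

Final answer: 7s/(s² + 64)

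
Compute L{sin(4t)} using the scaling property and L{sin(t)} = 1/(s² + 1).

Using L{f(at)} = (1/a)F(s/a) with a=4: L{sin(4t)} = (1/4) · 1/((s/4)² + 1) = (1/4) · 1·16/(s² + 16) = 4/(s² + 16)

Final answer: 4/(s² + 16)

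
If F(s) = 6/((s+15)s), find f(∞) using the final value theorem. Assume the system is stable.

f(∞) = lim_{s→0} sF(s) = lim_{s→0} 6/(s+15) = 2/5

Final answer: 2/5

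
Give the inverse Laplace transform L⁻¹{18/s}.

L⁻¹{c/s} = c, so L⁻¹{18/s} = 18

Final answer: 18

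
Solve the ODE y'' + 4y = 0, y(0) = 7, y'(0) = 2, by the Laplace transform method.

L{y''} + 4L{y} = 0. s²Y - 7s - 2 + 4Y = 0. Y(s² + 4) = 7s + 2. Y = (7s + 2)/(s² + 4). Inverting: y(t) = 7cos(2t) + sin(2t)

Final answer: y(t) = 7cos(2t) + sin(2t)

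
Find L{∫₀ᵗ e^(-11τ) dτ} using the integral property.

L{∫₀ᵗ f(τ)dτ} = F(s)/s with F(s) = 1/(s+11), so L{∫₀ᵗ e^(-11τ) dτ} = 1/(s(s+11))

Final answer: 1/(s(s+11))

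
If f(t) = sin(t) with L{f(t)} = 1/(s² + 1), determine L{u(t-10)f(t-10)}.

Time shift theorem: L{u(t-a)f(t-a)} = e^(-as)F(s). Here a=10, F(s) = 1/(s² + 1), so L{u(t-10)f(t-10)} = e^(-10s)·1/(s² + 1)

Final answer: e^(-10s)·1/(s² + 1)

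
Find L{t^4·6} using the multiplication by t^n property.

L{6} = 6/s. d^1/ds^1[1/s] = -1/s². d^2/ds^2[1/s] = 2/s^3. d^3/ds^3[1/s] = -6/s^4. d^4/ds^4[1/s] = 24/s^5. So L{t^4} = (-1)^{4}·24/s^5 = 24/s^5. Then L{t^4·6} = 6·24/s^5 = 144/s^5

Final answer: 144/s^5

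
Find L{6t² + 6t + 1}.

L{6t² + 6t + 1} = 6·2/s³ + 6/s² + 1/s = 12/s³ + 6/s² + 1/s

Final answer: 12/s³ + 6/s² + 1/s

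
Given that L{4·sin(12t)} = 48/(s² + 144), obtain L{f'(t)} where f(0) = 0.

L{f'(t)} = s·F(s) - f(0) = s·48/(s² + 144) - 0 = 48s/(s² + 144)

Final answer: 48s/(s² + 144)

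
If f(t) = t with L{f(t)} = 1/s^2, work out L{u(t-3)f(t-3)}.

Time shift theorem: L{u(t-a)f(t-a)} = e^(-as)F(s). Here a=3, F(s) = 1/s^2, so L{u(t-3)f(t-3)} = e^(-3s)·1/s^2

Final answer: e^(-3s)·1/s^2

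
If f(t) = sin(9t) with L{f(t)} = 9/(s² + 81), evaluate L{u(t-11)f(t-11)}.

Time shift theorem: L{u(t-a)f(t-a)} = e^(-as)F(s). Here a=11, F(s) = 9/(s² + 81), so L{u(t-11)f(t-11)} = e^(-11s)·9/(s² + 81)

Final answer: e^(-11s)·9/(s² + 81)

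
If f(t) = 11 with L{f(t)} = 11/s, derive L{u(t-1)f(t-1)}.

Time shift theorem: L{u(t-a)f(t-a)} = e^(-as)F(s). Here a=1, F(s) = 11/s, so L{u(t-1)f(t-1)} = e^(-s)·11/s

Final answer: e^(-s)·11/s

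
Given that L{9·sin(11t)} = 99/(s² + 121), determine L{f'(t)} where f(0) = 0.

L{f'(t)} = s·F(s) - f(0) = s·99/(s² + 121) - 0 = 99s/(s² + 121)

Final answer: 99s/(s² + 121)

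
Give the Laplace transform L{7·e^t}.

L{e^(at)} = 1/(s-a), so L{e^t} = 1/(s-1). Then L{7·e^t} = 7/(s-1)

Final answer: 7/(s-1)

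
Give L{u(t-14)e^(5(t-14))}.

u(t-a)f(t-a) with f(t)=e^(5t). L{e^(5t)} = 1/(s-5). By time shift: e^(-14s)/(s-5)

Final answer: e^(-14s)/(s-5)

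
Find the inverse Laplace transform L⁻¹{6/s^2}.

L⁻¹{n!/s^(n+1)} = t^n with n=1. So L⁻¹{1/s^2} = t, and L⁻¹{6/s^2} = (6/1)·t = 6·t

Final answer: 6·t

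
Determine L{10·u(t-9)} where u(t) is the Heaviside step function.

L{u(t-a)} = e^(-as)/s. Here a=9, so L{u(t-9)} = e^(-9s)/s, and L{10·u(t-9)} = 10·e^(-9s)/s

Final answer: 10·e^(-9s)/s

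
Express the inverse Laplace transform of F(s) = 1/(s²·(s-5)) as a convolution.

1/(s²·(s-5)) = (1/s^2)·(1/(s-5)) = L{t}·L{e^(5t)}. So f(t) = t*e^(5t) = ∫₀ᵗ τ·e^(5(t-τ)) dτ

Final answer: ∫₀ᵗ τ·e^(5(t-τ)) dτ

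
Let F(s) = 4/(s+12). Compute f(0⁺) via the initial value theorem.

f(0⁺) = lim_{s→∞} s·4/(s+12) = lim_{s→∞} 4s/(s+12) = 4

Final answer: 4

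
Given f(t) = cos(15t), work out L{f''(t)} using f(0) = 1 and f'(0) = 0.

F(s) = s/(s² + 225). L{f''(t)} = s²F(s) - sf(0) - f'(0) = s³/(s² + 225) - s = (s³ - s(s² + 225))/(s² + 225) = -225s/(s² + 225)

Final answer: -225s/(s² + 225)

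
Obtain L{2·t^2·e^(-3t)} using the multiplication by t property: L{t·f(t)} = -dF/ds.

Using L{t^n·e^(at)} = n!/(s-a)^(n+1), L{t^2·e^(-3t)} = 2/(s+3)^3, so L{2·t^2·e^(-3t)} = 2·2/(s+3)^3 = 4/(s+3)^3

Final answer: 4/(s+3)^3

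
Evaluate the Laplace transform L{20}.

L{20} = 20 · L{1} = 20/s

Final answer: 20/s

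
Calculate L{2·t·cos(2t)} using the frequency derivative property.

L{cos(2t)} = s/(s² + 4). Derivative: d/ds[s/(s² + 4)] = [(s² + 4) - s·2s]/(s² + 4)² = (4 - s²)/(s² + 4)². So L{t·cos(2t)} = -F'(s) = (s² - 4)/(s² + 4)². Then L{2·t·cos(2t)} = 2·(s² - 4)/(s² + 4)²

Final answer: 2·(s² - 4)/(s² + 4)²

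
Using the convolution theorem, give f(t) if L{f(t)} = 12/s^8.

12/s^8 = (12/s)·(1/s^7) = L{12}·L{t^6/720}. By convolution, f(t) = 12*t^6/720 = ∫₀ᵗ 12·τ^6/720 dτ = 12·t^7/5040

Final answer: 12·t^7/5040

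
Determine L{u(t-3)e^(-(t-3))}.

u(t-a)f(t-a) with f(t)=e^(-t). L{e^(-t)} = 1/(s+1). By time shift: e^(-3s)/(s+1)

Final answer: e^(-3s)/(s+1)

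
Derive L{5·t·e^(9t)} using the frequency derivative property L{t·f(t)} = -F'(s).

L{e^(9t)} = 1/(s-9). By frequency derivative: L{t·e^(9t)} = -d/ds[1/(s-9)] = -(-1)/(s-9)² = 1/(s-9)². Then L{5·t·e^(9t)} = 5·1/(s-9)² = 5/(s-9)²

Final answer: 5/(s-9)²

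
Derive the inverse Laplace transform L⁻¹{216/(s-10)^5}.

L⁻¹{n!/(s-a)^(n+1)} = t^n·e^(at) with n=4, a=10. So L⁻¹{24/(s-10)^5} = t^4·e^(10t), and L⁻¹{216/(s-10)^5} = (216/24)·t^4·e^(10t) = 9·t^4·e^(10t)

Final answer: 9·t^4·e^(10t)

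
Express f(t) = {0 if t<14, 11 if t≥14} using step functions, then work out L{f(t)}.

f(t) = 11·u(t-14). L{u(t-14)} = e^(-14s)/s, so L{f(t)} = 11·e^(-14s)/s

Final answer: 11·e^(-14s)/s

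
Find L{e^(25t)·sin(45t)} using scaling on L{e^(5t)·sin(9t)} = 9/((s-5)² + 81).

Scaling with a=5: L{e^(25t)·sin(45t)} = (1/5) · 9/((s/5-5)² + 81). Simplifying: 45/((s-25)² + 2025)

Final answer: 45/((s-25)² + 2025)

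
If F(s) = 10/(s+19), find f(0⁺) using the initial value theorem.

f(0⁺) = lim_{s→∞} s·10/(s+19) = lim_{s→∞} 10s/(s+19) = 10

Final answer: 10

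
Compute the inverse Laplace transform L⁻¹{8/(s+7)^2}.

L⁻¹{n!/(s-a)^(n+1)} = t^n·e^(at) with n=1, a=-7. So L⁻¹{1/(s+7)^2} = t·e^(-7t), and L⁻¹{8/(s+7)^2} = (8/1)·t·e^(-7t) = 8·t·e^(-7t)

Final answer: 8·t·e^(-7t)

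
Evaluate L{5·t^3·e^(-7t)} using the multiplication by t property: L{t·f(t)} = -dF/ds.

Using L{t^n·e^(at)} = n!/(s-a)^(n+1), L{t^3·e^(-7t)} = 6/(s+7)^4, so L{5·t^3·e^(-7t)} = 5·6/(s+7)^4 = 30/(s+7)^4

Final answer: 30/(s+7)^4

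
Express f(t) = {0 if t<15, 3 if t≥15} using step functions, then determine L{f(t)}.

f(t) = 3·u(t-15). L{u(t-15)} = e^(-15s)/s, so L{f(t)} = 3·e^(-15s)/s

Final answer: 3·e^(-15s)/s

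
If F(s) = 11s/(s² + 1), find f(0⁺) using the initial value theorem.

f(0⁺) = lim_{s→∞} s·11s/(s² + 1) = lim_{s→∞} 11s²/(s² + 1) = 11

Final answer: 11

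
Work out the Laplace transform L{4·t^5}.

L{t^n} = n!/s^(n+1), so L{t^5} = 120/s^6. Then L{4·t^5} = 4·120/s^6 = 480/s^6

Final answer: 480/s^6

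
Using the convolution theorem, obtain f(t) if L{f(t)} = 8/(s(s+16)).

8/(s(s+16)) = (8/s)·(1/(s+16)) = L{8}·L{e^(-16t)}. By convolution, f(t) = 8*e^(-16t) = ∫₀ᵗ 8·e^(-16τ) dτ = 8·(1 - e^(-16t))/16

Final answer: 8·(1 - e^(-16t))/16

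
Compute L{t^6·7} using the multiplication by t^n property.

L{7} = 7/s. d^1/ds^1[1/s] = -1/s². d^2/ds^2[1/s] = 2/s^3. d^3/ds^3[1/s] = -6/s^4. d^4/ds^4[1/s] = 24/s^5. d^5/ds^5[1/s] = -120/s^6. d^6/ds^6[1/s] = 720/s^7. So L{t^6} = (-1)^{6}·720/s^7 = 720/s^7. Then L{t^6·7} = 7·720/s^7 = 5040/s^7

Final answer: 5040/s^7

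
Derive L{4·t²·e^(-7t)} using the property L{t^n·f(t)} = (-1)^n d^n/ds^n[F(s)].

L{e^(-7t)} = 1/(s+7). d/ds[1/(s+7)] = -1/(s+7)². d²/ds²[1/(s+7)] = 2/(s+7)³. So L{t²·e^(-7t)} = (-1)² · 2/(s+7)³ = 2/(s+7)³. Then L{4·t²·e^(-7t)} = 4·2/(s+7)³ = 8/(s+7)³

Final answer: 8/(s+7)³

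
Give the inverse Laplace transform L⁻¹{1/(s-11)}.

L⁻¹{1/(s-a)} = e^(at), so L⁻¹{1/(s-11)} = e^(11t)

Final answer: e^(11t)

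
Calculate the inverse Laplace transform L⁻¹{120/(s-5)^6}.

L⁻¹{n!/(s-a)^(n+1)} = t^n·e^(at), so L⁻¹{120/(s-5)^6} = t^5·e^(5t)

Final answer: t^5·e^(5t)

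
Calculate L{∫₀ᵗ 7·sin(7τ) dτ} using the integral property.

L{∫₀ᵗ f(τ)dτ} = F(s)/s with F(s) = 49/(s² + 49), so the result is (49/(s² + 49))/s = 49/(s(s² + 49))

Final answer: 49/(s(s² + 49))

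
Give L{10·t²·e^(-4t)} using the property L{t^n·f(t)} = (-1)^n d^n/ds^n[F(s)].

L{e^(-4t)} = 1/(s+4). d/ds[1/(s+4)] = -1/(s+4)². d²/ds²[1/(s+4)] = 2/(s+4)³. So L{t²·e^(-4t)} = (-1)² · 2/(s+4)³ = 2/(s+4)³. Then L{10·t²·e^(-4t)} = 10·2/(s+4)³ = 20/(s+4)³

Final answer: 20/(s+4)³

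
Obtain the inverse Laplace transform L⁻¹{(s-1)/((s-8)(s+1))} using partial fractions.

Using partial fractions, f(t) = (7e^(8t) + 2e^(-t))/9

Final answer: (7e^(8t) + 2e^(-t))/9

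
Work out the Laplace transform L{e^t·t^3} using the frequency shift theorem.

L{e^(at)·t^n} = n!/(s-a)^(n+1), so L{e^t·t^3} = 6/(s-1)^4

Final answer: 6/(s-1)^4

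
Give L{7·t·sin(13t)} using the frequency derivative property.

L{sin(13t)} = 13/(s² + 169). By L{t·f(t)} = -F'(s): -d/ds[13/(s² + 169)] = -(13)·(-2s)/(s² + 169)² = 26s/(s² + 169)². Then L{7·t·sin(13t)} = 7·26s/(s² + 169)² = 182s/(s² + 169)²

Final answer: 182s/(s² + 169)²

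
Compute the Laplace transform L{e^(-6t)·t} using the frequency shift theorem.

L{e^(at)·t^n} = n!/(s-a)^(n+1), so L{e^(-6t)·t} = 1/(s+6)^2

Final answer: 1/(s+6)^2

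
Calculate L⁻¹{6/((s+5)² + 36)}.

Form: b/((s-a)² + b²) → e^(at)sin(bt). With a=-5, b=6

Final answer: e^(-5t)·sin(6t)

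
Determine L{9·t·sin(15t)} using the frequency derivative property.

L{sin(15t)} = 15/(s² + 225). By L{t·f(t)} = -F'(s): -d/ds[15/(s² + 225)] = -(15)·(-2s)/(s² + 225)² = 30s/(s² + 225)². Then L{9·t·sin(15t)} = 9·30s/(s² + 225)² = 270s/(s² + 225)²

Final answer: 270s/(s² + 225)²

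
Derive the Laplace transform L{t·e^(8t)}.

L{t^n·e^(at)} = n!/(s-a)^(n+1), so L{t·e^(8t)} = 1/(s-8)^2

Final answer: 1/(s-8)^2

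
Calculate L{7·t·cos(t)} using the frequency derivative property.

L{cos(t)} = s/(s² + 1). Derivative: d/ds[s/(s² + 1)] = [(s² + 1) - s·2s]/(s² + 1)² = (1 - s²)/(s² + 1)². So L{t·cos(t)} = -F'(s) = (s² - 1)/(s² + 1)². Then L{7·t·cos(t)} = 7·(s² - 1)/(s² + 1)²

Final answer: 7·(s² - 1)/(s² + 1)²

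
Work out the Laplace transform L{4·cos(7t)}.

L{cos(ωt)} = s/(s² + ω²), so L{cos(7t)} = s/(s² + 49). Then L{4·cos(7t)} = 4·s/(s² + 49) = 4s/(s² + 49)

Final answer: 4s/(s² + 49)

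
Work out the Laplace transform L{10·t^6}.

L{t^n} = n!/s^(n+1), so L{t^6} = 720/s^7. Then L{10·t^6} = 10·720/s^7 = 7200/s^7

Final answer: 7200/s^7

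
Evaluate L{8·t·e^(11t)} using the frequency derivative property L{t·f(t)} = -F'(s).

L{e^(11t)} = 1/(s-11). By frequency derivative: L{t·e^(11t)} = -d/ds[1/(s-11)] = -(-1)/(s-11)² = 1/(s-11)². Then L{8·t·e^(11t)} = 8·1/(s-11)² = 8/(s-11)²

Final answer: 8/(s-11)²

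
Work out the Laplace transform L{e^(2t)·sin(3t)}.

L{e^(at)·sin(ωt)} = ω/((s-a)² + ω²), so L{e^(2t)·sin(3t)} = 3/((s-2)² + 9)

Final answer: 3/((s-2)² + 9)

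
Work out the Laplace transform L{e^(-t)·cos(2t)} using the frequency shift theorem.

Frequency shift: L{e^(at)f(t)} = F(s-a). L{e^(-t)·cos(2t)} = (s+1)/((s+1)² + 4)

Final answer: (s+1)/((s+1)² + 4)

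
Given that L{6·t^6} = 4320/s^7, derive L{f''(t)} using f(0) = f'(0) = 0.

L{f''(t)} = s²F(s) - sf(0) - f'(0) = s²·4320/s^7 - 0 - 0 = 4320/s^5

Final answer: 4320/s^5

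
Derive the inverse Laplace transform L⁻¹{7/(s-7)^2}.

L⁻¹{n!/(s-a)^(n+1)} = t^n·e^(at) with n=1, a=7. So L⁻¹{1/(s-7)^2} = t·e^(7t), and L⁻¹{7/(s-7)^2} = (7/1)·t·e^(7t) = 7·t·e^(7t)

Final answer: 7·t·e^(7t)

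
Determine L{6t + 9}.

L{6t + 9} = 6·L{t} + 9·L{1} = 6/s² + 9/s

Final answer: 6/s² + 9/s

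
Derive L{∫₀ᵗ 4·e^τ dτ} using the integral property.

L{∫₀ᵗ f(τ)dτ} = F(s)/s with F(s) = 4/(s-1), so L{∫₀ᵗ 4·e^τ dτ} = 4/(s(s-1))

Final answer: 4/(s(s-1))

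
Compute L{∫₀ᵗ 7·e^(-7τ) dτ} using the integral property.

L{∫₀ᵗ f(τ)dτ} = F(s)/s with F(s) = 7/(s+7), so L{∫₀ᵗ 7·e^(-7τ) dτ} = 7/(s(s+7))

Final answer: 7/(s(s+7))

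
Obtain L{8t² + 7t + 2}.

L{8t² + 7t + 2} = 8·2/s³ + 7/s² + 2/s = 16/s³ + 7/s² + 2/s

Final answer: 16/s³ + 7/s² + 2/s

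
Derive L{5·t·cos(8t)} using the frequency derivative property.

L{cos(8t)} = s/(s² + 64). Derivative: d/ds[s/(s² + 64)] = [(s² + 64) - s·2s]/(s² + 64)² = (64 - s²)/(s² + 64)². So L{t·cos(8t)} = -F'(s) = (s² - 64)/(s² + 64)². Then L{5·t·cos(8t)} = 5·(s² - 64)/(s² + 64)²

Final answer: 5·(s² - 64)/(s² + 64)²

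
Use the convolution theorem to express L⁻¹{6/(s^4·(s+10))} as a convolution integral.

6/(s^4·(s+10)) = (6/s^4)·(1/(s+10)) = L{t^3}·L{e^(-10t)}. So f(t) = t^3*e^(-10t) = ∫₀ᵗ τ^3·e^(-10(t-τ)) dτ

Final answer: ∫₀ᵗ τ^3·e^(-10(t-τ)) dτ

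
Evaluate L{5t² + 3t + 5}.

L{5t² + 3t + 5} = 5·2/s³ + 3/s² + 5/s = 10/s³ + 3/s² + 5/s

Final answer: 10/s³ + 3/s² + 5/s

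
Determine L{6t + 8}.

L{6t + 8} = 6·L{t} + 8·L{1} = 6/s² + 8/s

Final answer: 6/s² + 8/s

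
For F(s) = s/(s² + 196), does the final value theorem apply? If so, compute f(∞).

The final value theorem requires all poles of sF(s) in the left half-plane. sF(s) = s²/(s² + 196) has poles at s = ±14i (imaginary axis). Theorem does NOT apply (oscillatory system).

Final answer: Not applicable (oscillatory)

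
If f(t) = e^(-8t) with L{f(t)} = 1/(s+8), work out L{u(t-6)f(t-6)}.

Time shift theorem: L{u(t-a)f(t-a)} = e^(-as)F(s). Here a=6, F(s) = 1/(s+8), so L{u(t-6)f(t-6)} = e^(-6s)·1/(s+8)

Final answer: e^(-6s)·1/(s+8)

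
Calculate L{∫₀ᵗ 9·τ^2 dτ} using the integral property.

L{∫₀ᵗ f(τ)dτ} = F(s)/s with f(t) = 9t^2. F(s) = 18/s^3, so L{∫₀ᵗ 9·τ^2 dτ} = (18/s^3)/s = 18/s^4. (Check: ∫₀ᵗ 9·τ^2 dτ = 9t^3/3.)

Final answer: 18/s^4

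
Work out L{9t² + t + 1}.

L{9t² + t + 1} = 9·2/s³ + 1/s² + 1/s = 18/s³ + 1/s² + 1/s

Final answer: 18/s³ + 1/s² + 1/s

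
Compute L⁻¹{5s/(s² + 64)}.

This is the form c·s/(s² + a²) with a = 8, c = 5. L⁻¹ = 5·cos(8t)

Final answer: 5·cos(8t)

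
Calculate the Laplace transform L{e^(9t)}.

L{e^(at)} = 1/(s-a), so L{e^(9t)} = 1/(s-9)

Final answer: 1/(s-9)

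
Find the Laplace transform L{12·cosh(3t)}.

L{cosh(ωt)} = s/(s² - ω²), so L{cosh(3t)} = s/(s² - 9). Then L{12·cosh(3t)} = 12·s/(s² - 9) = 12s/(s² - 9)

Final answer: 12s/(s² - 9)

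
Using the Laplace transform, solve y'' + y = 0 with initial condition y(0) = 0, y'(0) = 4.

L{y''} + 1L{y} = 0. s²Y - 0 - 4 + Y = 0. Y(s² + 1) = 4. Y = (4)/(s² + 1). Inverting: y(t) = 4sin(t)

Final answer: y(t) = 4sin(t)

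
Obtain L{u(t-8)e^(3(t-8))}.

u(t-a)f(t-a) with f(t)=e^(3t). L{e^(3t)} = 1/(s-3). By time shift: e^(-8s)/(s-3)

Final answer: e^(-8s)/(s-3)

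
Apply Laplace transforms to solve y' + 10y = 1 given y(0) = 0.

sY + 10Y = 1/s. Y = 1/(s(s+10)). Partial fractions: Y = 1/10/s - 1/10/(s+10)

Final answer: y(t) = 1/10(1 - e^(-10t))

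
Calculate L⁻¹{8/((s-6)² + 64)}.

Form: b/((s-a)² + b²) → e^(at)sin(bt). With a=6, b=8

Final answer: e^(6t)·sin(8t)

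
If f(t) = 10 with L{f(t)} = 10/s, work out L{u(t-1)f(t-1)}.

Time shift theorem: L{u(t-a)f(t-a)} = e^(-as)F(s). Here a=1, F(s) = 10/s, so L{u(t-1)f(t-1)} = e^(-s)·10/s

Final answer: e^(-s)·10/s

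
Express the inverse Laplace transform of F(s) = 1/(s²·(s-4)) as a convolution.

1/(s²·(s-4)) = (1/s^2)·(1/(s-4)) = L{t}·L{e^(4t)}. So f(t) = t*e^(4t) = ∫₀ᵗ τ·e^(4(t-τ)) dτ

Final answer: ∫₀ᵗ τ·e^(4(t-τ)) dτ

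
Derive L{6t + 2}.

L{6t + 2} = 6·L{t} + 2·L{1} = 6/s² + 2/s

Final answer: 6/s² + 2/s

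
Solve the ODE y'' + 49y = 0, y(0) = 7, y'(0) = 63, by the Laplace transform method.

L{y''} + 49L{y} = 0. s²Y - 7s - 63 + 49Y = 0. Y(s² + 49) = 7s + 63. Y = (7s + 63)/(s² + 49). Inverting: y(t) = 7cos(7t) + 9sin(7t)

Final answer: y(t) = 7cos(7t) + 9sin(7t)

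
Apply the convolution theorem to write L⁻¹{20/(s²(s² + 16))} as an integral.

20/(s²(s² + 16)) = (1/s²)·(20/(s² + 16)) = L{t}·L{5·sin(4t)}. So f(t) = t*(5·sin(4t)) = ∫₀ᵗ 5τ·sin(4(t-τ)) dτ

Final answer: ∫₀ᵗ 5τ·sin(4(t-τ)) dτ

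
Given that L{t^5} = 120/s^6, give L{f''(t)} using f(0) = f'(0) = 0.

L{f''(t)} = s²F(s) - sf(0) - f'(0) = s²·120/s^6 - 0 - 0 = 120/s^4

Final answer: 120/s^4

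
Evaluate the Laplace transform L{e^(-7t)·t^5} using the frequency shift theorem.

L{e^(at)·t^n} = n!/(s-a)^(n+1), so L{e^(-7t)·t^5} = 120/(s+7)^6

Final answer: 120/(s+7)^6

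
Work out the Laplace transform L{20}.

L{20} = 20 · L{1} = 20/s

Final answer: 20/s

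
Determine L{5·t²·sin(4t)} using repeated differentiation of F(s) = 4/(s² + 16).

F(s) = 4/(s² + 16). F'(s) = -8s/(s² + 16)². F''(s) = -8(16 - 3s²)/(s² + 16)³ = (24s² - 128)/(s² + 16)³. So L{t²·sin(4t)} = (-1)² F''(s) = (24s² - 128)/(s² + 16)³. Then L{5·t²·sin(4t)} = 5·(24s² - 128)/(s² + 16)³ = (120s² - 640)/(s² + 16)³

Final answer: (120s² - 640)/(s² + 16)³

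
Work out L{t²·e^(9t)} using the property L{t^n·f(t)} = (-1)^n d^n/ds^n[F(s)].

L{e^(9t)} = 1/(s-9). d/ds[1/(s-9)] = -1/(s-9)². d²/ds²[1/(s-9)] = 2/(s-9)³. So L{t²·e^(9t)} = (-1)² · 2/(s-9)³ = 2/(s-9)³

Final answer: 2/(s-9)³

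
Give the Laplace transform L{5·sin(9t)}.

L{sin(ωt)} = ω/(s² + ω²), so L{sin(9t)} = 9/(s² + 81). Then L{5·sin(9t)} = 5·9/(s² + 81) = 45/(s² + 81)

Final answer: 45/(s² + 81)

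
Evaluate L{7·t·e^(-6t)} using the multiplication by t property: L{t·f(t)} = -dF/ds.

Using L{t^n·e^(at)} = n!/(s-a)^(n+1), L{t·e^(-6t)} = 1/(s+6)^2, so L{7·t·e^(-6t)} = 7·1/(s+6)^2 = 7/(s+6)^2

Final answer: 7/(s+6)^2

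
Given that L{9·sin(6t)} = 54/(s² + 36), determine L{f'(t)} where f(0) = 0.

L{f'(t)} = s·F(s) - f(0) = s·54/(s² + 36) - 0 = 54s/(s² + 36)

Final answer: 54s/(s² + 36)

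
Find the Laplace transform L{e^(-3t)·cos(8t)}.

L{e^(at)·cos(ωt)} = (s-a)/((s-a)² + ω²), so L{e^(-3t)·cos(8t)} = (s+3)/((s+3)² + 64)

Final answer: (s+3)/((s+3)² + 64)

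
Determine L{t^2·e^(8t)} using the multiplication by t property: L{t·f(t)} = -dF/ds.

Using L{t^n·e^(at)} = n!/(s-a)^(n+1), L{t^2·e^(8t)} = 2/(s-8)^3

Final answer: 2/(s-8)^3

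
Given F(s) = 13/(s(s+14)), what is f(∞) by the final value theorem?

f(∞) = lim_{s→0} s·13/(s(s+14)) = lim_{s→0} 13/(s+14) = 13/14 = 13/14

Final answer: 13/14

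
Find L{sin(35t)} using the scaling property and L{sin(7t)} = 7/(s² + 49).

Using L{f(at)} = (1/a)F(s/a) with a=5: L{sin(35t)} = (1/5) · 7/((s/5)² + 49) = (1/5) · 7·25/(s² + 1225) = 35/(s² + 1225)

Final answer: 35/(s² + 1225)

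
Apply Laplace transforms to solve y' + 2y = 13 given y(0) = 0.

sY + 2Y = 13/s. Y = 13/(s(s+2)). Partial fractions: Y = 13/2/s - 13/2/(s+2)

Final answer: y(t) = 13/2(1 - e^(-2t))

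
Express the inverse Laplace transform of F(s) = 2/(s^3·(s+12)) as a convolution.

2/(s^3·(s+12)) = (2/s^3)·(1/(s+12)) = L{t^2}·L{e^(-12t)}. So f(t) = t^2*e^(-12t) = ∫₀ᵗ τ^2·e^(-12(t-τ)) dτ

Final answer: ∫₀ᵗ τ^2·e^(-12(t-τ)) dτ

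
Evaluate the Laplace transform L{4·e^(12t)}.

L{e^(at)} = 1/(s-a), so L{e^(12t)} = 1/(s-12). Then L{4·e^(12t)} = 4/(s-12)

Final answer: 4/(s-12)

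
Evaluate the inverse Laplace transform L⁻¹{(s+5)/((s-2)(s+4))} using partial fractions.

Using partial fractions, f(t) = (7e^(2t) - e^(-4t))/6

Final answer: (7e^(2t) - e^(-4t))/6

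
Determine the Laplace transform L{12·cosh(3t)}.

L{cosh(ωt)} = s/(s² - ω²), so L{cosh(3t)} = s/(s² - 9). Then L{12·cosh(3t)} = 12·s/(s² - 9) = 12s/(s² - 9)

Final answer: 12s/(s² - 9)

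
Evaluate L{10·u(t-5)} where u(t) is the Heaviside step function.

L{u(t-a)} = e^(-as)/s. Here a=5, so L{u(t-5)} = e^(-5s)/s, and L{10·u(t-5)} = 10·e^(-5s)/s

Final answer: 10·e^(-5s)/s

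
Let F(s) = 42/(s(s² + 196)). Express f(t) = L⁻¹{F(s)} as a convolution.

42/(s(s² + 196)) = (1/s)·(42/(s² + 196)) = L{1}·L{3·sin(14t)}. So f(t) = 1*(3·sin(14t)) = ∫₀ᵗ 3·sin(14τ) dτ

Final answer: ∫₀ᵗ 3·sin(14τ) dτ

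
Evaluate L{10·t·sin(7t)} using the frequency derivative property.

L{sin(7t)} = 7/(s² + 49). By L{t·f(t)} = -F'(s): -d/ds[7/(s² + 49)] = -(7)·(-2s)/(s² + 49)² = 14s/(s² + 49)². Then L{10·t·sin(7t)} = 10·14s/(s² + 49)² = 140s/(s² + 49)²

Final answer: 140s/(s² + 49)²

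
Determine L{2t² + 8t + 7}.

L{2t² + 8t + 7} = 2·2/s³ + 8/s² + 7/s = 4/s³ + 8/s² + 7/s

Final answer: 4/s³ + 8/s² + 7/s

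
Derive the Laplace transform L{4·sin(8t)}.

L{sin(ωt)} = ω/(s² + ω²), so L{sin(8t)} = 8/(s² + 64). Then L{4·sin(8t)} = 4·8/(s² + 64) = 32/(s² + 64)

Final answer: 32/(s² + 64)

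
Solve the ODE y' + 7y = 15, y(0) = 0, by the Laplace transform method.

sY + 7Y = 15/s. Y = 15/(s(s+7)). Partial fractions: Y = 15/7/s - 15/7/(s+7)

Final answer: y(t) = 15/7(1 - e^(-7t))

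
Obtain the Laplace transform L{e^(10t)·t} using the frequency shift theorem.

L{e^(at)·t^n} = n!/(s-a)^(n+1), so L{e^(10t)·t} = 1/(s-10)^2

Final answer: 1/(s-10)^2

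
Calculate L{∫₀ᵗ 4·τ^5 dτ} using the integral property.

L{∫₀ᵗ f(τ)dτ} = F(s)/s with f(t) = 4t^5. F(s) = 480/s^6, so L{∫₀ᵗ 4·τ^5 dτ} = (480/s^6)/s = 480/s^7. (Check: ∫₀ᵗ 4·τ^5 dτ = 4t^6/6.)

Final answer: 480/s^7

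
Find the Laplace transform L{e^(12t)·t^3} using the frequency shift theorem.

L{e^(at)·t^n} = n!/(s-a)^(n+1), so L{e^(12t)·t^3} = 6/(s-12)^4

Final answer: 6/(s-12)^4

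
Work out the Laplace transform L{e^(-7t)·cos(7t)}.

L{e^(at)·cos(ωt)} = (s-a)/((s-a)² + ω²), so L{e^(-7t)·cos(7t)} = (s+7)/((s+7)² + 49)

Final answer: (s+7)/((s+7)² + 49)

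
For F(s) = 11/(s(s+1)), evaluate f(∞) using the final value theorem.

f(∞) = lim_{s→0} s·11/(s(s+1)) = lim_{s→0} 11/(s+1) = 11/1 = 11

Final answer: 11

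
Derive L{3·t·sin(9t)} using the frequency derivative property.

L{sin(9t)} = 9/(s² + 81). By L{t·f(t)} = -F'(s): -d/ds[9/(s² + 81)] = -(9)·(-2s)/(s² + 81)² = 18s/(s² + 81)². Then L{3·t·sin(9t)} = 3·18s/(s² + 81)² = 54s/(s² + 81)²

Final answer: 54s/(s² + 81)²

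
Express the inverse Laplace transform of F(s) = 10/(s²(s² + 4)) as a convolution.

10/(s²(s² + 4)) = (1/s²)·(10/(s² + 4)) = L{t}·L{5·sin(2t)}. So f(t) = t*(5·sin(2t)) = ∫₀ᵗ 5τ·sin(2(t-τ)) dτ

Final answer: ∫₀ᵗ 5τ·sin(2(t-τ)) dτ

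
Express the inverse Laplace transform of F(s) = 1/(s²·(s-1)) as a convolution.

1/(s²·(s-1)) = (1/s^2)·(1/(s-1)) = L{t}·L{e^t}. So f(t) = t*e^t = ∫₀ᵗ τ·e^(t-τ) dτ

Final answer: ∫₀ᵗ τ·e^(t-τ) dτ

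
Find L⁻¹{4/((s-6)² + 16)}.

Form: b/((s-a)² + b²) → e^(at)sin(bt). With a=6, b=4

Final answer: e^(6t)·sin(4t)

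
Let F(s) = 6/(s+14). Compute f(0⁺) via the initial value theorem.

f(0⁺) = lim_{s→∞} s·6/(s+14) = lim_{s→∞} 6s/(s+14) = 6

Final answer: 6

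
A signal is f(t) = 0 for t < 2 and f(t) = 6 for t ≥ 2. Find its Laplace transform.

f(t) = 6·u(t-2). L{u(t-2)} = e^(-2s)/s, so L{f(t)} = 6·e^(-2s)/s

Final answer: 6·e^(-2s)/s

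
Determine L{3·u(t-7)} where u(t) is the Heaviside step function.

L{u(t-a)} = e^(-as)/s. Here a=7, so L{u(t-7)} = e^(-7s)/s, and L{3·u(t-7)} = 3·e^(-7s)/s

Final answer: 3·e^(-7s)/s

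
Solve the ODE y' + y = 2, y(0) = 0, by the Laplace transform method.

sY + Y = 2/s. Y = 2/(s(s+1)). Partial fractions: Y = 2/s - 2/(s+1)

Final answer: y(t) = 2(1 - e^(-t))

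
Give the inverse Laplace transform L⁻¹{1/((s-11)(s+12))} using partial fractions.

Decompose: A/(s-11) + B/(s+12). A = 1/23, B = -1/23. f(t) = (e^(11t) - e^(-12t))/23

Final answer: (e^(11t) - e^(-12t))/23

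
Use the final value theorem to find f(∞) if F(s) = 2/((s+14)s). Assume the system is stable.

f(∞) = lim_{s→0} sF(s) = lim_{s→0} 2/(s+14) = 1/7

Final answer: 1/7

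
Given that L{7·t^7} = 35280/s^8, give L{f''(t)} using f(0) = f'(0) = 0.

L{f''(t)} = s²F(s) - sf(0) - f'(0) = s²·35280/s^8 - 0 - 0 = 35280/s^6

Final answer: 35280/s^6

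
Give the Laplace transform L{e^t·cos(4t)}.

L{e^(at)·cos(ωt)} = (s-a)/((s-a)² + ω²), so L{e^t·cos(4t)} = (s-1)/((s-1)² + 16)

Final answer: (s-1)/((s-1)² + 16)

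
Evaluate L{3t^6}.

L{t^n} = n!/s^(n+1). So L{3t^6} = 3·6!/s^7 = 2160/s^7

Final answer: 2160/s^7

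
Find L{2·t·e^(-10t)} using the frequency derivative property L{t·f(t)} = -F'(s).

L{e^(-10t)} = 1/(s+10). By frequency derivative: L{t·e^(-10t)} = -d/ds[1/(s+10)] = -(-1)/(s+10)² = 1/(s+10)². Then L{2·t·e^(-10t)} = 2·1/(s+10)² = 2/(s+10)²

Final answer: 2/(s+10)²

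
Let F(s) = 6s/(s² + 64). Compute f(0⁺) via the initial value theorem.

f(0⁺) = lim_{s→∞} s·6s/(s² + 64) = lim_{s→∞} 6s²/(s² + 64) = 6

Final answer: 6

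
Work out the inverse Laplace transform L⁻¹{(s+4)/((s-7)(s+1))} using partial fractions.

Using partial fractions, f(t) = (11e^(7t) - 3e^(-t))/8

Final answer: (11e^(7t) - 3e^(-t))/8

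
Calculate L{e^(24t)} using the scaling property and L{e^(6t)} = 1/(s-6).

Using L{f(at)} = (1/a)F(s/a) with a=4 and f(t) = e^(6t): L{e^(24t)} = (1/4) · 1/((s/4)-6) = (1/4) · 4/(s-24) = 1/(s-24)

Final answer: 1/(s-24)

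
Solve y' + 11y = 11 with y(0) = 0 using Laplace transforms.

sY + 11Y = 11/s. Y = 11/(s(s+11)). Partial fractions: Y = 1/s - 1/(s+11)

Final answer: y(t) = (1 - e^(-11t))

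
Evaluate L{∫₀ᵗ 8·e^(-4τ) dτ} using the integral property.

L{∫₀ᵗ f(τ)dτ} = F(s)/s with F(s) = 8/(s+4), so L{∫₀ᵗ 8·e^(-4τ) dτ} = 8/(s(s+4))

Final answer: 8/(s(s+4))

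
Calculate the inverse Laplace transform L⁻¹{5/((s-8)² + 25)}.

Using frequency shift, L⁻¹{5/((s-8)² + 25)} = e^(8t)·sin(5t)

Final answer: e^(8t)·sin(5t)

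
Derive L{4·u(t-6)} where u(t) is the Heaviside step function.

L{u(t-a)} = e^(-as)/s. Here a=6, so L{u(t-6)} = e^(-6s)/s, and L{4·u(t-6)} = 4·e^(-6s)/s

Final answer: 4·e^(-6s)/s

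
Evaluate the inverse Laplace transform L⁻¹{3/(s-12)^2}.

L⁻¹{n!/(s-a)^(n+1)} = t^n·e^(at) with n=1, a=12. So L⁻¹{1/(s-12)^2} = t·e^(12t), and L⁻¹{3/(s-12)^2} = (3/1)·t·e^(12t) = 3·t·e^(12t)

Final answer: 3·t·e^(12t)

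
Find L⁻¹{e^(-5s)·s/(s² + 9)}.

L⁻¹{s/(s² + 9)} = cos(3t). By the time shift theorem, L⁻¹{e^(-as)F(s)} = u(t-a)f(t-a) with a=5, so L⁻¹{e^(-5s)·s/(s² + 9)} = u(t-5)·cos(3(t-5))

Final answer: u(t-5)·cos(3(t-5))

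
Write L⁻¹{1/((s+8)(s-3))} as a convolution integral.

1/((s+8)(s-3)) = (1/(s+8))·(1/(s-3)) = L{e^(-8t)}·L{e^(3t)}. So f(t) = e^(-8t)*e^(3t) = ∫₀ᵗ e^(-8τ)·e^(3(t-τ)) dτ

Final answer: ∫₀ᵗ e^(-8τ)·e^(3(t-τ)) dτ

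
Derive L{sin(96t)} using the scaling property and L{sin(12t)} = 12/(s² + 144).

Using L{f(at)} = (1/a)F(s/a) with a=8: L{sin(96t)} = (1/8) · 12/((s/8)² + 144) = (1/8) · 12·64/(s² + 9216) = 96/(s² + 9216)

Final answer: 96/(s² + 9216)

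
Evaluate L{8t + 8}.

L{8t + 8} = 8·L{t} + 8·L{1} = 8/s² + 8/s

Final answer: 8/s² + 8/s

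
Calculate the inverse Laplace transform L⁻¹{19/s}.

L⁻¹{c/s} = c, so L⁻¹{19/s} = 19

Final answer: 19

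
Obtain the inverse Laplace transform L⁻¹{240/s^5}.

L⁻¹{n!/s^(n+1)} = t^n with n=4. So L⁻¹{24/s^5} = t^4, and L⁻¹{240/s^5} = (240/24)·t^4 = 10·t^4

Final answer: 10·t^4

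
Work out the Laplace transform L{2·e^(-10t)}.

L{e^(at)} = 1/(s-a), so L{e^(-10t)} = 1/(s+10). Then L{2·e^(-10t)} = 2/(s+10)

Final answer: 2/(s+10)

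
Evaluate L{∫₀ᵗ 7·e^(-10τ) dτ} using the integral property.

L{∫₀ᵗ f(τ)dτ} = F(s)/s with F(s) = 7/(s+10), so L{∫₀ᵗ 7·e^(-10τ) dτ} = 7/(s(s+10))

Final answer: 7/(s(s+10))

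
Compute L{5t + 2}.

L{5t + 2} = 5·L{t} + 2·L{1} = 5/s² + 2/s

Final answer: 5/s² + 2/s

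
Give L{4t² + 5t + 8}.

L{4t² + 5t + 8} = 4·2/s³ + 5/s² + 8/s = 8/s³ + 5/s² + 8/s

Final answer: 8/s³ + 5/s² + 8/s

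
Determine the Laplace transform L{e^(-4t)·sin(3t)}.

L{e^(at)·sin(ωt)} = ω/((s-a)² + ω²), so L{e^(-4t)·sin(3t)} = 3/((s+4)² + 9)

Final answer: 3/((s+4)² + 9)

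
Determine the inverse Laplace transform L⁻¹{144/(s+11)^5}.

L⁻¹{n!/(s-a)^(n+1)} = t^n·e^(at) with n=4, a=-11. So L⁻¹{24/(s+11)^5} = t^4·e^(-11t), and L⁻¹{144/(s+11)^5} = (144/24)·t^4·e^(-11t) = 6·t^4·e^(-11t)

Final answer: 6·t^4·e^(-11t)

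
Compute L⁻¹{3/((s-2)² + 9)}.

Form: b/((s-a)² + b²) → e^(at)sin(bt). With a=2, b=3

Final answer: e^(2t)·sin(3t)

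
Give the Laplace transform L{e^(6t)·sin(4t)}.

L{e^(at)·sin(ωt)} = ω/((s-a)² + ω²), so L{e^(6t)·sin(4t)} = 4/((s-6)² + 16)

Final answer: 4/((s-6)² + 16)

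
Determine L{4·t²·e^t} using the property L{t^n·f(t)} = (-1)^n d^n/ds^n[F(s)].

L{e^t} = 1/(s-1). d/ds[1/(s-1)] = -1/(s-1)². d²/ds²[1/(s-1)] = 2/(s-1)³. So L{t²·e^t} = (-1)² · 2/(s-1)³ = 2/(s-1)³. Then L{4·t²·e^t} = 4·2/(s-1)³ = 8/(s-1)³

Final answer: 8/(s-1)³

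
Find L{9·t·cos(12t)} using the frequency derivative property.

L{cos(12t)} = s/(s² + 144). Derivative: d/ds[s/(s² + 144)] = [(s² + 144) - s·2s]/(s² + 144)² = (144 - s²)/(s² + 144)². So L{t·cos(12t)} = -F'(s) = (s² - 144)/(s² + 144)². Then L{9·t·cos(12t)} = 9·(s² - 144)/(s² + 144)²

Final answer: 9·(s² - 144)/(s² + 144)²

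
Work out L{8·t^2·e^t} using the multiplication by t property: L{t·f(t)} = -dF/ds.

Using L{t^n·e^(at)} = n!/(s-a)^(n+1), L{t^2·e^t} = 2/(s-1)^3, so L{8·t^2·e^t} = 8·2/(s-1)^3 = 16/(s-1)^3

Final answer: 16/(s-1)^3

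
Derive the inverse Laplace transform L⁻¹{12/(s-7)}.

L⁻¹{1/(s-a)} = e^(at), so L⁻¹{1/(s-7)} = e^(7t), and L⁻¹{12/(s-7)} = 12·e^(7t)

Final answer: 12·e^(7t)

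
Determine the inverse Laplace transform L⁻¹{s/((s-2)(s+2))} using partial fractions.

Using partial fractions, f(t) = (2e^(2t) + 2e^(-2t))/4

Final answer: (2e^(2t) + 2e^(-2t))/4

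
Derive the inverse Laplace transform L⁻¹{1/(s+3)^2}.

L⁻¹{n!/(s-a)^(n+1)} = t^n·e^(at), so L⁻¹{1/(s+3)^2} = t·e^(-3t)

Final answer: t·e^(-3t)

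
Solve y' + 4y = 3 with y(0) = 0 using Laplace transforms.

sY + 4Y = 3/s. Y = 3/(s(s+4)). Partial fractions: Y = 3/4/s - 3/4/(s+4)

Final answer: y(t) = 3/4(1 - e^(-4t))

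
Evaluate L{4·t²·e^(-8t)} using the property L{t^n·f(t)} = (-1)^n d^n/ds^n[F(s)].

L{e^(-8t)} = 1/(s+8). d/ds[1/(s+8)] = -1/(s+8)². d²/ds²[1/(s+8)] = 2/(s+8)³. So L{t²·e^(-8t)} = (-1)² · 2/(s+8)³ = 2/(s+8)³. Then L{4·t²·e^(-8t)} = 4·2/(s+8)³ = 8/(s+8)³

Final answer: 8/(s+8)³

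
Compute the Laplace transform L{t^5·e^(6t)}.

L{t^n·e^(at)} = n!/(s-a)^(n+1), so L{t^5·e^(6t)} = 120/(s-6)^6

Final answer: 120/(s-6)^6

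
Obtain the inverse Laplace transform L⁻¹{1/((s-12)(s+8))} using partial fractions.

Decompose: A/(s-12) + B/(s+8). A = 1/20, B = -1/20. f(t) = (e^(12t) - e^(-8t))/20

Final answer: (e^(12t) - e^(-8t))/20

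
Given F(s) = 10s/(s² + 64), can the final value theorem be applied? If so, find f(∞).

The final value theorem requires all poles of sF(s) in the left half-plane. sF(s) = 10s²/(s² + 64) has poles at s = ±8i (imaginary axis). Theorem does NOT apply (oscillatory system).

Final answer: Not applicable (oscillatory)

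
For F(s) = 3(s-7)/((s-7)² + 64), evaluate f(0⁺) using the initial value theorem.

f(0⁺) = lim_{s→∞} sF(s) = lim_{s→∞} 3s(s-7)/((s-7)² + 64) = 3

Final answer: 3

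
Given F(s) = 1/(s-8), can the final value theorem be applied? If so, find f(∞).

sF(s) = s/(s-8) has a pole at s = 8 in the right half-plane. Theorem does NOT apply (unstable system; f(t) = e^(8t) grows without bound).

Final answer: Not applicable (unstable)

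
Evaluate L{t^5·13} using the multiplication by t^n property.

L{13} = 13/s. d^1/ds^1[1/s] = -1/s². d^2/ds^2[1/s] = 2/s^3. d^3/ds^3[1/s] = -6/s^4. d^4/ds^4[1/s] = 24/s^5. d^5/ds^5[1/s] = -120/s^6. So L{t^5} = (-1)^{5}·-120/s^6 = 120/s^6. Then L{t^5·13} = 13·120/s^6 = 1560/s^6

Final answer: 1560/s^6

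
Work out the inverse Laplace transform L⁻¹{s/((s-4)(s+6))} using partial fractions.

Using partial fractions, f(t) = (4e^(4t) + 6e^(-6t))/10

Final answer: (4e^(4t) + 6e^(-6t))/10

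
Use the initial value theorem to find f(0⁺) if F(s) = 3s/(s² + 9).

f(0⁺) = lim_{s→∞} s·3s/(s² + 9) = lim_{s→∞} 3s²/(s² + 9) = 3

Final answer: 3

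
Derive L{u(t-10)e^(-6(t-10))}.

u(t-a)f(t-a) with f(t)=e^(-6t). L{e^(-6t)} = 1/(s+6). By time shift: e^(-10s)/(s+6)

Final answer: e^(-10s)/(s+6)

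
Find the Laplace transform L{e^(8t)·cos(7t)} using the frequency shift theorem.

Frequency shift: L{e^(at)f(t)} = F(s-a). L{e^(8t)·cos(7t)} = (s-8)/((s-8)² + 49)

Final answer: (s-8)/((s-8)² + 49)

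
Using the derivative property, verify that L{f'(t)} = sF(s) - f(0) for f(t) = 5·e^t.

f'(t) = 5e^t. Direct: L{f'(t)} = 5/(s-1). Property: s·5/(s-1) - 5 = (5s - 5(s-1))/(s-1) = 5/(s-1). ✓

Final answer: 5/(s-1)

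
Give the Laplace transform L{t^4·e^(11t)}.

L{t^n·e^(at)} = n!/(s-a)^(n+1), so L{t^4·e^(11t)} = 24/(s-11)^5

Final answer: 24/(s-11)^5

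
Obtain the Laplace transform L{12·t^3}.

L{t^n} = n!/s^(n+1), so L{t^3} = 6/s^4. Then L{12·t^3} = 12·6/s^4 = 72/s^4

Final answer: 72/s^4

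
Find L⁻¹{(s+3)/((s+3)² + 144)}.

Using frequency shift: L⁻¹{(s-a)/((s-a)² + b²)} = e^(at)cos(bt). Here a=-3, b=12

Final answer: e^(-3t)·cos(12t)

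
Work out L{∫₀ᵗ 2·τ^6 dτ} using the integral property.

L{∫₀ᵗ f(τ)dτ} = F(s)/s with f(t) = 2t^6. F(s) = 1440/s^7, so L{∫₀ᵗ 2·τ^6 dτ} = (1440/s^7)/s = 1440/s^8. (Check: ∫₀ᵗ 2·τ^6 dτ = 2t^7/7.)

Final answer: 1440/s^8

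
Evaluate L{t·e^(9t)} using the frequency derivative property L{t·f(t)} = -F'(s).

L{e^(9t)} = 1/(s-9). By frequency derivative: L{t·e^(9t)} = -d/ds[1/(s-9)] = -(-1)/(s-9)² = 1/(s-9)²

Final answer: 1/(s-9)²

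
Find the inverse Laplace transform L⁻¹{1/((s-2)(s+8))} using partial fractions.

Decompose: A/(s-2) + B/(s+8). A = 1/10, B = -1/10. f(t) = (e^(2t) - e^(-8t))/10

Final answer: (e^(2t) - e^(-8t))/10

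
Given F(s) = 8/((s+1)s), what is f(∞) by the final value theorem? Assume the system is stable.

f(∞) = lim_{s→0} sF(s) = lim_{s→0} 8/(s+1) = 8

Final answer: 8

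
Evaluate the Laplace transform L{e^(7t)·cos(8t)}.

L{e^(at)·cos(ωt)} = (s-a)/((s-a)² + ω²), so L{e^(7t)·cos(8t)} = (s-7)/((s-7)² + 64)

Final answer: (s-7)/((s-7)² + 64)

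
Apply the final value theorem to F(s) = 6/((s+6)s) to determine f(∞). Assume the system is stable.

f(∞) = lim_{s→0} sF(s) = lim_{s→0} 6/(s+6) = 1

Final answer: 1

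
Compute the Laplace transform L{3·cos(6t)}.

L{cos(ωt)} = s/(s² + ω²), so L{cos(6t)} = s/(s² + 36). Then L{3·cos(6t)} = 3·s/(s² + 36) = 3s/(s² + 36)

Final answer: 3s/(s² + 36)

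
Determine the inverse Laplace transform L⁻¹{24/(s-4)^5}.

L⁻¹{n!/(s-a)^(n+1)} = t^n·e^(at), so L⁻¹{24/(s-4)^5} = t^4·e^(4t)

Final answer: t^4·e^(4t)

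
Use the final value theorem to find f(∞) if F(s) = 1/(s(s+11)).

f(∞) = lim_{s→0} s·1/(s(s+11)) = lim_{s→0} 1/(s+11) = 1/11 = 1/11

Final answer: 1/11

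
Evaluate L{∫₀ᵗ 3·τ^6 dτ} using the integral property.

L{∫₀ᵗ f(τ)dτ} = F(s)/s with f(t) = 3t^6. F(s) = 2160/s^7, so L{∫₀ᵗ 3·τ^6 dτ} = (2160/s^7)/s = 2160/s^8. (Check: ∫₀ᵗ 3·τ^6 dτ = 3t^7/7.)

Final answer: 2160/s^8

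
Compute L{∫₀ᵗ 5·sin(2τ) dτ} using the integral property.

L{∫₀ᵗ f(τ)dτ} = F(s)/s with F(s) = 10/(s² + 4), so the result is (10/(s² + 4))/s = 10/(s(s² + 4))

Final answer: 10/(s(s² + 4))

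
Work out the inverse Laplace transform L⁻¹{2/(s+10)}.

L⁻¹{1/(s-a)} = e^(at), so L⁻¹{1/(s+10)} = e^(-10t), and L⁻¹{2/(s+10)} = 2·e^(-10t)

Final answer: 2·e^(-10t)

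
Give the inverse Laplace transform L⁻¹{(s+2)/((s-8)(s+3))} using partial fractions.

Using partial fractions, f(t) = (10e^(8t) + e^(-3t))/11

Final answer: (10e^(8t) + e^(-3t))/11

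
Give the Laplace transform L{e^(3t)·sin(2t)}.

L{e^(at)·sin(ωt)} = ω/((s-a)² + ω²), so L{e^(3t)·sin(2t)} = 2/((s-3)² + 4)

Final answer: 2/((s-3)² + 4)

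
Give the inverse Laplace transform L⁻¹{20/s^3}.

L⁻¹{n!/s^(n+1)} = t^n with n=2. So L⁻¹{2/s^3} = t^2, and L⁻¹{20/s^3} = (20/2)·t^2 = 10·t^2

Final answer: 10·t^2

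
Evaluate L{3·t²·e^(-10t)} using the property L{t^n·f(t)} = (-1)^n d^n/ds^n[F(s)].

L{e^(-10t)} = 1/(s+10). d/ds[1/(s+10)] = -1/(s+10)². d²/ds²[1/(s+10)] = 2/(s+10)³. So L{t²·e^(-10t)} = (-1)² · 2/(s+10)³ = 2/(s+10)³. Then L{3·t²·e^(-10t)} = 3·2/(s+10)³ = 6/(s+10)³

Final answer: 6/(s+10)³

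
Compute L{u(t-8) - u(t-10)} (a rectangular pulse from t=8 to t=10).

L{u(t-a)} = e^(-as)/s. L{u(t-8) - u(t-10)} = (e^(-8s) - e^(-10s))/s

Final answer: (e^(-8s) - e^(-10s))/s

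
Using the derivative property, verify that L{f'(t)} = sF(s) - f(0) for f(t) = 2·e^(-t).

f'(t) = -2e^(-t). Direct: L{f'(t)} = -2/(s+1). Property: s·2/(s+1) - 2 = (2s - 2(s+1))/(s+1) = -2/(s+1). ✓

Final answer: -2/(s+1)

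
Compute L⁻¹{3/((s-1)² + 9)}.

Form: b/((s-a)² + b²) → e^(at)sin(bt). With a=1, b=3

Final answer: e^t·sin(3t)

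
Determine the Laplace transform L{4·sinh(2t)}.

L{sinh(ωt)} = ω/(s² - ω²), so L{sinh(2t)} = 2/(s² - 4). Then L{4·sinh(2t)} = 4·2/(s² - 4) = 8/(s² - 4)

Final answer: 8/(s² - 4)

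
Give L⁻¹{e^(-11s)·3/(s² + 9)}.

L⁻¹{3/(s² + 9)} = sin(3t). By the time shift theorem, L⁻¹{e^(-as)F(s)} = u(t-a)f(t-a) with a=11, so L⁻¹{e^(-11s)·3/(s² + 9)} = u(t-11)·sin(3(t-11))

Final answer: u(t-11)·sin(3(t-11))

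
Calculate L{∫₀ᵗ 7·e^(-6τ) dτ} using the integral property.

L{∫₀ᵗ f(τ)dτ} = F(s)/s with F(s) = 7/(s+6), so L{∫₀ᵗ 7·e^(-6τ) dτ} = 7/(s(s+6))

Final answer: 7/(s(s+6))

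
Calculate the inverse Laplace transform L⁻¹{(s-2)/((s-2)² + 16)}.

Using frequency shift, L⁻¹{(s-2)/((s-2)² + 16)} = e^(2t)·cos(4t)

Final answer: e^(2t)·cos(4t)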